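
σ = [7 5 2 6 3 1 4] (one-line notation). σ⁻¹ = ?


To find σ⁻¹, swap domain and range:
σ(1) = 7 → σ⁻¹(7) = 1
σ(2) = 5 → σ⁻¹(5) = 2
σ(3) = 2 → σ⁻¹(2) = 3
σ(4) = 6 → σ⁻¹(6) = 4
σ(5) = 3 → σ⁻¹(3) = 5
σ(6) = 1 → σ⁻¹(1) = 6
σ(7) = 4 → σ⁻¹(4) = 7

σ⁻¹ = [6 3 5 7 2 4 1]


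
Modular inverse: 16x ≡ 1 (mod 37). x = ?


Use the extended Euclidean algorithm to write 1 = 16·s + 37·t; then s mod 37 is the inverse.
Euclidean algorithm:
  16 = 0·37 + 16
  37 = 2·16 + 5
  16 = 3·5 + 1
  5 = 5·1 + 0
gcd(16,37) = 1
Back-substitution gives: 16·(7) + 37·(-3) = 1
So 16⁻¹ ≡ 7 ≡ 7 (mod 37)
Check: 16 × 7 = 112 ≡ 1 (mod 37) ✓

16⁻¹ ≡ 7 (mod 37)


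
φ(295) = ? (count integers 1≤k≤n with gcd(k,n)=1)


Factor n: 295 = 5 × 59
φ(n) = n · ∏(1 - 1/p) over distinct primes p | n
φ(295) = 295 · (1 - 1/5) · (1 - 1/59) = 232

φ(295) = 232


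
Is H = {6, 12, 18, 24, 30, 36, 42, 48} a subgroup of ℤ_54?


Subgroup test for H = {6, 12, 18, 24, 30, 36, 42, 48} in (ℤ_54, +):
(1) 0 ∈ H? No
(2) Closure: for all a,b ∈ H, (a+b) mod 54 ∈ H? No  [counterexample: 6 + 48 = 0 ∉ H]
(3) Inverses: for all a ∈ H, -a mod 54 ∈ H? Yes

No, H is not a subgroup of ℤ_54


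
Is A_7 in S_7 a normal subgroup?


H = A_7 in S_7
A_7 has index 2 in S_7, and every subgroup of index 2 is normal

Yes, normal subgroup


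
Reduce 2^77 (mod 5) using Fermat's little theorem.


Fermat's little theorem: if p is prime and gcd(a,p)=1, then a^(p-1) ≡ 1 (mod p)
p = 5 is prime, gcd(2,5) = 1
Reduce exponent: 77 mod 4 = 1
So 2^77 ≡ 2^1 (mod 5)
2^1 mod 5 = 2

2^77 ≡ 2 (mod 5)


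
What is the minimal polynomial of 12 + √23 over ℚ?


Let α = 12 + √23. Then α - 12 = √23, so (α - 12)² = 23, giving α² - 24α + 121 = 0. Degree 2 and α ∉ ℚ, so this is the minimal polynomial.

Minimal polynomial: x² - 24x + 121


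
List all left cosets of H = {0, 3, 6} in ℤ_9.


H = {0, 3, 6}, |H| = 3
Number of cosets = |G|/|H| = 9/3 = 3
0 + H = {0, 3, 6}
1 + H = {1, 4, 7}
2 + H = {2, 5, 8}

Cosets: 0+H={0,3,6}; 1+H={1,4,7}; 2+H={2,5,8}


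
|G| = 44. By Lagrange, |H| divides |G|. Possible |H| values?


Lagrange's theorem: |H| divides |G|
|G| = 44
Divisors of 44: 1, 2, 4, 11, 22, 44

Possible subgroup orders: {1, 2, 4, 11, 22, 44}


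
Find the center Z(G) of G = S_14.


Z(G) = {g ∈ G | gx = xg for all x ∈ G}
S_n is non-abelian for n ≥ 3; Z(S_14) is trivial

Z(S_14) = {e}


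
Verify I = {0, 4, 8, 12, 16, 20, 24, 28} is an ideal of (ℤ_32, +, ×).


Check ideal conditions for I = {0, 4, 8, 12, 16, 20, 24, 28} in ℤ_32:
(1) I is an additive subgroup? Yes
(2) For r ∈ ℤ_32 and a ∈ I: r·a ∈ I? Yes

Yes, I is an ideal of ℤ_32


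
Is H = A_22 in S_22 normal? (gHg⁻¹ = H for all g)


H = A_22 in S_22
A_22 has index 2 in S_22, and every subgroup of index 2 is normal

Yes, normal subgroup


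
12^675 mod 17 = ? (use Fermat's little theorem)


Fermat's little theorem: if p is prime and gcd(a,p)=1, then a^(p-1) ≡ 1 (mod p)
p = 17 is prime, gcd(12,17) = 1
Reduce exponent: 675 mod 16 = 3
So 12^675 ≡ 12^3 (mod 17)
12^3 mod 17 = 11

12^675 ≡ 11 (mod 17)


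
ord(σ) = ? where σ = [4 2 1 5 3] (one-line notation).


Cycle decomposition: (1 4 5 3)
Cycle lengths: 4
Order = lcm(4) = 4

ord(σ) = 4


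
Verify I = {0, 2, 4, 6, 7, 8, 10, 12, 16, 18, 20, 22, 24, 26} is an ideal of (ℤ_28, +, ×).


Check ideal conditions for I = {0, 2, 4, 6, 7, 8, 10, 12, 16, 18, 20, 22, 24, 26} in ℤ_28:
(1) I is an additive subgroup? No
(2) For r ∈ ℤ_28 and a ∈ I: r·a ∈ I? No  [counterexample: r=2, a=7, r·a mod 28 = 14 ∉ I]

No, I is not an ideal of ℤ_28


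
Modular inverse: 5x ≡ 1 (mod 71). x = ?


Use the extended Euclidean algorithm to write 1 = 5·s + 71·t; then s mod 71 is the inverse.
Euclidean algorithm:
  5 = 0·71 + 5
  71 = 14·5 + 1
  5 = 5·1 + 0
gcd(5,71) = 1
Back-substitution gives: 5·(-14) + 71·(1) = 1
So 5⁻¹ ≡ -14 ≡ 57 (mod 71)
Check: 5 × 57 = 285 ≡ 1 (mod 71) ✓

5⁻¹ ≡ 57 (mod 71)


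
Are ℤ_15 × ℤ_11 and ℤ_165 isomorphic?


Comparing ℤ_15 × ℤ_11 and ℤ_165:
gcd(15,11) = 1, so ℤ_15 × ℤ_11 ≅ ℤ_165 (CRT)

Yes, ℤ_15 × ℤ_11 ≅ ℤ_165


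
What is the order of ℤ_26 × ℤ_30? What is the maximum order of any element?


|ℤ_26 × ℤ_30| = 26 × 30 = 780
Max element order = lcm(26,30) = 390
Cyclic? No (gcd=2)

|ℤ_26×ℤ_30| = 780, max element order = 390


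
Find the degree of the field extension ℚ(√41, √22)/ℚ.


[ℚ(√41,√22):ℚ] = [ℚ(√41,√22):ℚ(√41)]·[ℚ(√41):ℚ] = 2·2 = 4

[ℚ(√41, √22)/ℚ] = 4


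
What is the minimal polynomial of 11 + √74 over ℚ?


Let α = 11 + √74. Then α - 11 = √74, so (α - 11)² = 74, giving α² - 22α + 47 = 0. Degree 2 and α ∉ ℚ, so this is the minimal polynomial.

Minimal polynomial: x² - 22x + 47


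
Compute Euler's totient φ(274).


Factor n: 274 = 2 × 137
φ(n) = n · ∏(1 - 1/p) over distinct primes p | n
φ(274) = 274 · (1 - 1/2) · (1 - 1/137) = 136

φ(274) = 136


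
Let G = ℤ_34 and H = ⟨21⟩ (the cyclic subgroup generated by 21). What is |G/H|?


|⟨21⟩| = n / gcd(21, 34) = 34 / 1 = 34
H is normal (ℤ_34 is abelian).
|G/H| = |G| / |H| = 34 / 34 = 1

|G/H| = 1


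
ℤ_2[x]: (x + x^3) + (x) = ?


Add coefficients mod 2:
x^0: 0 + 0 = 0 (mod 2)
x^1: 1 + 1 = 0 (mod 2)
x^2: 0 + 0 = 0 (mod 2)
x^3: 1 + 0 = 1 (mod 2)
Result: x^3

f + g = x^3


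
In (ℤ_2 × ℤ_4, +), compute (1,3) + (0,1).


Operation: componentwise addition mod (2, 4)
(1,3) + (0,1) = ((a₁+b₁) mod 2, (a₂+b₂) mod 4) with a = (1,3), b = (0,1)

(1,3) + (0,1) = (1,0)


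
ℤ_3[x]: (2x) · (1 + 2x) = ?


Expand and collect like terms; reduce coefficients mod 3:
x^0: 0·1 = 0 ≡ 0 (mod 3)
x^1: 0·2 + 2·1 = 2 ≡ 2 (mod 3)
x^2: 2·2 = 4 ≡ 1 (mod 3)
Result: 2x + x^2

f · g = 2x + x^2


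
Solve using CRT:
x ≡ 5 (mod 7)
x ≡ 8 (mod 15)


m₁ = 7, m₂ = 15, gcd = 1, so CRT applies. M = m₁·m₂ = 105
Let M₁ = M/m₁ = 15, M₂ = M/m₂ = 7
Find y₁ ≡ M₁⁻¹ (mod m₁): 15⁻¹ ≡ 1 (mod 7)
Find y₂ ≡ M₂⁻¹ (mod m₂): 7⁻¹ ≡ 13 (mod 15)
x = a₁·M₁·y₁ + a₂·M₂·y₂ = 5·15·1 + 8·7·13 = 803
Reduce mod 105: x ≡ 68
Check: 68 mod 7 = 5 ✓, 68 mod 15 = 8 ✓

x ≡ 68 (mod 105)


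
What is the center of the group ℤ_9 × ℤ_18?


Z(G) = {g ∈ G | gx = xg for all x ∈ G}
Direct product of abelian groups is abelian, so Z(G) = G

Z(ℤ_9 × ℤ_18) = ℤ_9 × ℤ_18


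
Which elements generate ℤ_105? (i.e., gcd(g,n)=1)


g generates ℤ_n iff gcd(g,n) = 1
Prime factors of 105: 3, 5, 7
Generators are g ∈ {1,...,104} not divisible by any of these primes.
Generators: {1, 2, 4, 8, 11, 13, 16, 17, 19, 22, 23, 26, 29, 31, 32, 34, 37, 38, 41, 43, 44, 46, 47, 52, 53, 58, 59, 61, 62, 64, 67, 68, 71, 73, 74, 76, 79, 82, 83, 86, 88, 89, 92, 94, 97, 101, 103, 104}
Number of generators = φ(105) = 48

Generators of ℤ_105 = {1, 2, 4, 8, 11, 13, 16, 17, 19, 22, 23, 26, 29, 31, 32, 34, 37, 38, 41, 43, 44, 46, 47, 52, 53, 58, 59, 61, 62, 64, 67, 68, 71, 73, 74, 76, 79, 82, 83, 86, 88, 89, 92, 94, 97, 101, 103, 104}


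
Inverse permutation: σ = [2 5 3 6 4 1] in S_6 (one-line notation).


To find σ⁻¹, swap domain and range:
σ(1) = 2 → σ⁻¹(2) = 1
σ(2) = 5 → σ⁻¹(5) = 2
σ(3) = 3 → σ⁻¹(3) = 3
σ(4) = 6 → σ⁻¹(6) = 4
σ(5) = 4 → σ⁻¹(4) = 5
σ(6) = 1 → σ⁻¹(1) = 6

σ⁻¹ = [6 1 3 5 2 4]


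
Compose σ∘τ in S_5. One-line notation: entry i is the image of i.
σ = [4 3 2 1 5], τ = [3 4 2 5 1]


σ∘τ: apply τ first, then σ
1 →τ 3 →σ 2
2 →τ 4 →σ 1
3 →τ 2 →σ 3
4 →τ 5 →σ 5
5 →τ 1 →σ 4

σ∘τ = [2 1 3 5 4]


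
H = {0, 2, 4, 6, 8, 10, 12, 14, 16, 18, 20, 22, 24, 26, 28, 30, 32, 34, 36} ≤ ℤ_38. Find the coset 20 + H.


20 + H = {20 + h (mod 38) : h ∈ H}
20+0=20, 20+2=22, 20+4=24, 20+6=26, 20+8=28, 20+10=30, 20+12=32, 20+14=34, 20+16=36, 20+18=0, 20+20=2, 20+22=4, 20+24=6, 20+26=8, 20+28=10, 20+30=12, 20+32=14, 20+34=16, 20+36=18
20 + H = {0, 2, 4, 6, 8, 10, 12, 14, 16, 18, 20, 22, 24, 26, 28, 30, 32, 34, 36} = 0 + H

20 + H = {0, 2, 4, 6, 8, 10, 12, 14, 16, 18, 20, 22, 24, 26, 28, 30, 32, 34, 36}


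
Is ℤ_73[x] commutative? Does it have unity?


ℤ_73 is a field (n prime), so ℤ_73[x] is a commutative integral domain with unity
Commutative: Yes
Integral domain: Yes
Has unity: Yes

ℤ_73[x]: Commutative=Yes, Unity=Yes


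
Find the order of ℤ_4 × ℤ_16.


|A × B| = |A| · |B|
|ℤ_4 × ℤ_16| = 4 × 16 = 64

|ℤ_4 × ℤ_16| = 64


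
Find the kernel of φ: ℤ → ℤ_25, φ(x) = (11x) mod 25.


Kernel = preimage of identity
ker(φ) = {x ∈ ℤ : 11x ≡ 0 (mod 25)}. gcd(11,25) = 1, so 11x ≡ 0 (mod 25) ⟺ x ≡ 0 (mod 25/1 = 25). Hence ker(φ) = 25ℤ

ker(φ) = 25ℤ


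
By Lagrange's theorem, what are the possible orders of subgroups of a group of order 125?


Lagrange's theorem: |H| divides |G|
|G| = 125
Divisors of 125: 1, 5, 25, 125

Possible subgroup orders: {1, 5, 25, 125}


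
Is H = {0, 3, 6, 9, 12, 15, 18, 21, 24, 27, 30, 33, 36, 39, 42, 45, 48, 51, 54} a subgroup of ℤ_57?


Subgroup test for H = {0, 3, 6, 9, 12, 15, 18, 21, 24, 27, 30, 33, 36, 39, 42, 45, 48, 51, 54} in (ℤ_57, +):
(1) 0 ∈ H? Yes
(2) Closure: for all a,b ∈ H, (a+b) mod 57 ∈ H? Yes
(3) Inverses: for all a ∈ H, -a mod 57 ∈ H? Yes

Yes, H is a subgroup of ℤ_57


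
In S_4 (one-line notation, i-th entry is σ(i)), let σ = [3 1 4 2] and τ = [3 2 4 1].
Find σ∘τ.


σ∘τ: apply τ first, then σ
1 →τ 3 →σ 4
2 →τ 2 →σ 1
3 →τ 4 →σ 2
4 →τ 1 →σ 3

σ∘τ = [4 1 2 3]


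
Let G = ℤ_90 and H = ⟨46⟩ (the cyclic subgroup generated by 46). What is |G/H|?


|⟨46⟩| = n / gcd(46, 90) = 90 / 2 = 45
H is normal (ℤ_90 is abelian).
|G/H| = |G| / |H| = 90 / 45 = 2

|G/H| = 2


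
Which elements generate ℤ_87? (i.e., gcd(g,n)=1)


g generates ℤ_n iff gcd(g,n) = 1
Prime factors of 87: 3, 29
Generators are g ∈ {1,...,86} not divisible by any of these primes.
Generators: {1, 2, 4, 5, 7, 8, 10, 11, 13, 14, 16, 17, 19, 20, 22, 23, 25, 26, 28, 31, 32, 34, 35, 37, 38, 40, 41, 43, 44, 46, 47, 49, 50, 52, 53, 55, 56, 59, 61, 62, 64, 65, 67, 68, 70, 71, 73, 74, 76, 77, 79, 80, 82, 83, 85, 86}
Number of generators = φ(87) = 56

Generators of ℤ_87 = {1, 2, 4, 5, 7, 8, 10, 11, 13, 14, 16, 17, 19, 20, 22, 23, 25, 26, 28, 31, 32, 34, 35, 37, 38, 40, 41, 43, 44, 46, 47, 49, 50, 52, 53, 55, 56, 59, 61, 62, 64, 65, 67, 68, 70, 71, 73, 74, 76, 77, 79, 80, 82, 83, 85, 86}


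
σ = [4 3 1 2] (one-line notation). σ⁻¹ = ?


To find σ⁻¹, swap domain and range:
σ(1) = 4 → σ⁻¹(4) = 1
σ(2) = 3 → σ⁻¹(3) = 2
σ(3) = 1 → σ⁻¹(1) = 3
σ(4) = 2 → σ⁻¹(2) = 4

σ⁻¹ = [3 4 2 1]


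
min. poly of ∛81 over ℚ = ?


∛81 satisfies x³ - 81 = 0, irreducible over ℚ (no rational root; 81 is not a perfect cube)

Minimal polynomial: x³ - 81


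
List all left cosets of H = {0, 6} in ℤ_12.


H = {0, 6}, |H| = 2
Number of cosets = |G|/|H| = 12/2 = 6
0 + H = {0, 6}
1 + H = {1, 7}
2 + H = {2, 8}
3 + H = {3, 9}
4 + H = {4, 10}
5 + H = {5, 11}

Cosets: 0+H={0,6}; 1+H={1,7}; 2+H={2,8}; 3+H={3,9}; 4+H={4,10}; 5+H={5,11}


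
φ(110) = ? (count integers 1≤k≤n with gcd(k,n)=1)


Factor n: 110 = 2 × 5 × 11
φ(n) = n · ∏(1 - 1/p) over distinct primes p | n
φ(110) = 110 · (1 - 1/2) · (1 - 1/5) · (1 - 1/11) = 40

φ(110) = 40


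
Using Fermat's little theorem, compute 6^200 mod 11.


Fermat's little theorem: if p is prime and gcd(a,p)=1, then a^(p-1) ≡ 1 (mod p)
p = 11 is prime, gcd(6,11) = 1
Reduce exponent: 200 mod 10 = 0
So 6^200 ≡ 6^0 (mod 11)
6^0 = 1

6^200 ≡ 1 (mod 11)


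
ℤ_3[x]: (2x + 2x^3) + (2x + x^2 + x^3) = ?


Add coefficients mod 3:
x^0: 0 + 0 = 0 (mod 3)
x^1: 2 + 2 = 1 (mod 3)
x^2: 0 + 1 = 1 (mod 3)
x^3: 2 + 1 = 0 (mod 3)
Result: x + x^2

f + g = x + x^2


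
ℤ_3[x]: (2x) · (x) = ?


Expand and collect like terms; reduce coefficients mod 3:
x^0: 0·0 = 0 ≡ 0 (mod 3)
x^1: 0·1 + 2·0 = 0 ≡ 0 (mod 3)
x^2: 2·1 = 2 ≡ 2 (mod 3)
Result: 2x^2

f · g = 2x^2


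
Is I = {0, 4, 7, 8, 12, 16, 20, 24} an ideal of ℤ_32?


Check ideal conditions for I = {0, 4, 7, 8, 12, 16, 20, 24} in ℤ_32:
(1) I is an additive subgroup? No
(2) For r ∈ ℤ_32 and a ∈ I: r·a ∈ I? No  [counterexample: r=2, a=7, r·a mod 32 = 14 ∉ I]

No, I is not an ideal of ℤ_32


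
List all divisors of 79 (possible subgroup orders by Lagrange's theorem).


Lagrange's theorem: |H| divides |G|
|G| = 79
Divisors of 79: 1, 79

Possible subgroup orders: {1, 79}


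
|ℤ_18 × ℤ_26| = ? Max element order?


|ℤ_18 × ℤ_26| = 18 × 26 = 468
Max element order = lcm(18,26) = 234
Cyclic? No (gcd=2)

|ℤ_18×ℤ_26| = 468, max element order = 234


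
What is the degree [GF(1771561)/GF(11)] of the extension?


GF(1771561) = GF(11^6), so the extension degree is 6

[GF(1771561)/GF(11)] = 6


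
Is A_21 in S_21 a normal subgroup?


H = A_21 in S_21
A_21 has index 2 in S_21, and every subgroup of index 2 is normal

Yes, normal subgroup


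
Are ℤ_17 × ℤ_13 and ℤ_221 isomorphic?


Comparing ℤ_17 × ℤ_13 and ℤ_221:
gcd(17,13) = 1, so ℤ_17 × ℤ_13 ≅ ℤ_221 (CRT)

Yes, ℤ_17 × ℤ_13 ≅ ℤ_221


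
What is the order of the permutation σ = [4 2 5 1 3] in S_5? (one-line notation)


Cycle decomposition: (1 4) (3 5)
Cycle lengths: 2, 2
Order = lcm(2, 2) = 2

ord(σ) = 2


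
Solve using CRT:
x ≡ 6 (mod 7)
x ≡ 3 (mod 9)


m₁ = 7, m₂ = 9, gcd = 1, so CRT applies. M = m₁·m₂ = 63
Let M₁ = M/m₁ = 9, M₂ = M/m₂ = 7
Find y₁ ≡ M₁⁻¹ (mod m₁): 9⁻¹ ≡ 4 (mod 7)
Find y₂ ≡ M₂⁻¹ (mod m₂): 7⁻¹ ≡ 4 (mod 9)
x = a₁·M₁·y₁ + a₂·M₂·y₂ = 6·9·4 + 3·7·4 = 300
Reduce mod 63: x ≡ 48
Check: 48 mod 7 = 6 ✓, 48 mod 9 = 3 ✓

x ≡ 48 (mod 63)


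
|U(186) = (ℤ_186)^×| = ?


U(n) is the group of units mod n; |U(n)| = φ(n)
|U(186)| = φ(186) = 60

|U(186) = (ℤ_186)^×| = 60


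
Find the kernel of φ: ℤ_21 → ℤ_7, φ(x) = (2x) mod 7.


Kernel = preimage of identity
ker(φ) = {x ∈ ℤ_21 : 2x ≡ 0 (mod 7)}. Since 7 | 21, φ is well-defined. The kernel is the cyclic subgroup ⟨7⟩ of ℤ_21 (order 3), i.e. {0, 7, 14}

ker(φ) = {0, 7, 14}


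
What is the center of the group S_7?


Z(G) = {g ∈ G | gx = xg for all x ∈ G}
S_n is non-abelian for n ≥ 3; Z(S_7) is trivial

Z(S_7) = {e}


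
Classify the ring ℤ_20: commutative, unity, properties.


ℤ_20 is a commutative ring with unity 1; 20 = 2×10 is composite, so 2·10 ≡ 0 gives zero divisors (not an integral domain)
Commutative: Yes
Integral domain: No
Has unity: Yes

ℤ_20: Commutative=Yes, Unity=Yes


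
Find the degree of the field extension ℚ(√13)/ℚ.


√13 has minimal polynomial x² - 13 (irreducible over ℚ since 13 is squarefree)

[ℚ(√13)/ℚ] = 2


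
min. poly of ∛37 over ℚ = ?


∛37 satisfies x³ - 37 = 0, irreducible over ℚ (no rational root; 37 is not a perfect cube)

Minimal polynomial: x³ - 37


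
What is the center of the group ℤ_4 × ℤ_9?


Z(G) = {g ∈ G | gx = xg for all x ∈ G}
Direct product of abelian groups is abelian, so Z(G) = G

Z(ℤ_4 × ℤ_9) = ℤ_4 × ℤ_9


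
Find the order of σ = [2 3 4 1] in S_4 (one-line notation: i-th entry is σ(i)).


Cycle decomposition: (1 2 3 4)
Cycle lengths: 4
Order = lcm(4) = 4

ord(σ) = 4


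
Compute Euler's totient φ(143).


Factor n: 143 = 11 × 13
φ(n) = n · ∏(1 - 1/p) over distinct primes p | n
φ(143) = 143 · (1 - 1/11) · (1 - 1/13) = 120

φ(143) = 120


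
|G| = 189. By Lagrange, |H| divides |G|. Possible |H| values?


Lagrange's theorem: |H| divides |G|
|G| = 189
Divisors of 189: 1, 3, 7, 9, 21, 27, 63, 189

Possible subgroup orders: {1, 3, 7, 9, 21, 27, 63, 189}


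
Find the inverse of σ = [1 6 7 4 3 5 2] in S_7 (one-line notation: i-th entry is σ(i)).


To find σ⁻¹, swap domain and range:
σ(1) = 1 → σ⁻¹(1) = 1
σ(2) = 6 → σ⁻¹(6) = 2
σ(3) = 7 → σ⁻¹(7) = 3
σ(4) = 4 → σ⁻¹(4) = 4
σ(5) = 3 → σ⁻¹(3) = 5
σ(6) = 5 → σ⁻¹(5) = 6
σ(7) = 2 → σ⁻¹(2) = 7

σ⁻¹ = [1 7 5 4 6 2 3]


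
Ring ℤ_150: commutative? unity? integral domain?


ℤ_150 is a commutative ring with unity 1; 150 = 2×75 is composite, so 2·75 ≡ 0 gives zero divisors (not an integral domain)
Commutative: Yes
Integral domain: No
Has unity: Yes

ℤ_150: Commutative=Yes, Unity=Yes


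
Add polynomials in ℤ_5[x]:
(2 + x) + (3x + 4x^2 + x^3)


Add coefficients mod 5:
x^0: 2 + 0 = 2 (mod 5)
x^1: 1 + 3 = 4 (mod 5)
x^2: 0 + 4 = 4 (mod 5)
x^3: 0 + 1 = 1 (mod 5)
Result: 2 + 4x + 4x^2 + x^3

f + g = 2 + 4x + 4x^2 + x^3


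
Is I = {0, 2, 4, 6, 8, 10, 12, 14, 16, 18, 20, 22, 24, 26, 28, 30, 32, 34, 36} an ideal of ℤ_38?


Check ideal conditions for I = {0, 2, 4, 6, 8, 10, 12, 14, 16, 18, 20, 22, 24, 26, 28, 30, 32, 34, 36} in ℤ_38:
(1) I is an additive subgroup? Yes
(2) For r ∈ ℤ_38 and a ∈ I: r·a ∈ I? Yes

Yes, I is an ideal of ℤ_38


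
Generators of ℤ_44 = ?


g generates ℤ_n iff gcd(g,n) = 1
Prime factors of 44: 2, 11
Generators are g ∈ {1,...,43} not divisible by any of these primes.
Generators: {1, 3, 5, 7, 9, 13, 15, 17, 19, 21, 23, 25, 27, 29, 31, 35, 37, 39, 41, 43}
Number of generators = φ(44) = 20

Generators of ℤ_44 = {1, 3, 5, 7, 9, 13, 15, 17, 19, 21, 23, 25, 27, 29, 31, 35, 37, 39, 41, 43}


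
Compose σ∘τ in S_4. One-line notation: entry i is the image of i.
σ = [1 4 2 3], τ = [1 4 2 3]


σ∘τ: apply τ first, then σ
1 →τ 1 →σ 1
2 →τ 4 →σ 3
3 →τ 2 →σ 4
4 →τ 3 →σ 2

σ∘τ = [1 3 4 2]


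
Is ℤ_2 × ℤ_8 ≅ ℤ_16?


Comparing ℤ_2 × ℤ_8 and ℤ_16:
gcd(2,8) = 2 ≠ 1. Max element order in ℤ_2×ℤ_8 is lcm(2,8) = 8 < 16, so it has no element of order 16

No, ℤ_2 × ℤ_8 ≇ ℤ_16


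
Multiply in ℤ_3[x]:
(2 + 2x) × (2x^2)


Expand and collect like terms; reduce coefficients mod 3:
x^0: 2·0 = 0 ≡ 0 (mod 3)
x^1: 2·0 + 2·0 = 0 ≡ 0 (mod 3)
x^2: 2·2 + 2·0 = 4 ≡ 1 (mod 3)
x^3: 2·2 = 4 ≡ 1 (mod 3)
Result: x^2 + x^3

f · g = x^2 + x^3


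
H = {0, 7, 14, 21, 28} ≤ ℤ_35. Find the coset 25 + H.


25 + H = {25 + h (mod 35) : h ∈ H}
25+0=25, 25+7=32, 25+14=4, 25+21=11, 25+28=18
25 + H = {4, 11, 18, 25, 32} = 4 + H

25 + H = {4, 11, 18, 25, 32}


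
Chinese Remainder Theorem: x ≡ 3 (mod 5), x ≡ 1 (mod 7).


m₁ = 5, m₂ = 7, gcd = 1, so CRT applies. M = m₁·m₂ = 35
Let M₁ = M/m₁ = 7, M₂ = M/m₂ = 5
Find y₁ ≡ M₁⁻¹ (mod m₁): 7⁻¹ ≡ 3 (mod 5)
Find y₂ ≡ M₂⁻¹ (mod m₂): 5⁻¹ ≡ 3 (mod 7)
x = a₁·M₁·y₁ + a₂·M₂·y₂ = 3·7·3 + 1·5·3 = 78
Reduce mod 35: x ≡ 8
Check: 8 mod 5 = 3 ✓, 8 mod 7 = 1 ✓

x ≡ 8 (mod 35)


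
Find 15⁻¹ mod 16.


Use the extended Euclidean algorithm to write 1 = 15·s + 16·t; then s mod 16 is the inverse.
Euclidean algorithm:
  15 = 0·16 + 15
  16 = 1·15 + 1
  15 = 15·1 + 0
gcd(15,16) = 1
Back-substitution gives: 15·(-1) + 16·(1) = 1
So 15⁻¹ ≡ -1 ≡ 15 (mod 16)
Check: 15 × 15 = 225 ≡ 1 (mod 16) ✓

15⁻¹ ≡ 15 (mod 16)


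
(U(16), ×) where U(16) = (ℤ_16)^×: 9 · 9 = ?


Operation: multiplication mod 16
9 · 9 = (a × b) mod 16 with a = 9, b = 9

9 · 9 = 1


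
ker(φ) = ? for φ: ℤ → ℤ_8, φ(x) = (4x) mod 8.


Kernel = preimage of identity
ker(φ) = {x ∈ ℤ : 4x ≡ 0 (mod 8)}. gcd(4,8) = 4, so 4x ≡ 0 (mod 8) ⟺ x ≡ 0 (mod 8/4 = 2). Hence ker(φ) = 2ℤ

ker(φ) = 2ℤ


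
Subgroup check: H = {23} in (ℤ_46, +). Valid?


Subgroup test for H = {23} in (ℤ_46, +):
(1) 0 ∈ H? No
(2) Closure: for all a,b ∈ H, (a+b) mod 46 ∈ H? No  [counterexample: 23 + 23 = 0 ∉ H]
(3) Inverses: for all a ∈ H, -a mod 46 ∈ H? Yes

No, H is not a subgroup of ℤ_46


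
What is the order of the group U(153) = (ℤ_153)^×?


U(n) is the group of units mod n; |U(n)| = φ(n)
|U(153)| = φ(153) = 96

|U(153) = (ℤ_153)^×| = 96


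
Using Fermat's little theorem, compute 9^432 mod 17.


Fermat's little theorem: if p is prime and gcd(a,p)=1, then a^(p-1) ≡ 1 (mod p)
p = 17 is prime, gcd(9,17) = 1
Reduce exponent: 432 mod 16 = 0
So 9^432 ≡ 9^0 (mod 17)
9^0 = 1

9^432 ≡ 1 (mod 17)


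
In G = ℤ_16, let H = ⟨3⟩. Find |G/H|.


|⟨3⟩| = n / gcd(3, 16) = 16 / 1 = 16
H is normal (ℤ_16 is abelian).
|G/H| = |G| / |H| = 16 / 16 = 1

|G/H| = 1


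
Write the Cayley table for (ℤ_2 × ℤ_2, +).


Elements: {(0,0), (0,1), (1,0), (1,1)}
Operation: componentwise addition mod (2, 2)
Entry (a, b) = ((a₁+b₁) mod 2, (a₂+b₂) mod 2)

Cayley table:
      | (0,0) | (0,1) | (1,0) | (1,1)
(0,0) | (0,0) | (0,1) | (1,0) | (1,1)
(0,1) | (0,1) | (0,0) | (1,1) | (1,0)
(1,0) | (1,0) | (1,1) | (0,0) | (0,1)
(1,1) | (1,1) | (1,0) | (0,1) | (0,0)


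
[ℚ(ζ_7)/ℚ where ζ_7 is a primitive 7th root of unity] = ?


[ℚ(ζ_n):ℚ] = deg Φ_n(x) = φ(n). Here φ(7) = 6

[ℚ(ζ_7)/ℚ where ζ_7 is a primitive 7th root of unity] = 6


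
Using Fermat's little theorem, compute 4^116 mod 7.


Fermat's little theorem: if p is prime and gcd(a,p)=1, then a^(p-1) ≡ 1 (mod p)
p = 7 is prime, gcd(4,7) = 1
Reduce exponent: 116 mod 6 = 2
So 4^116 ≡ 4^2 (mod 7)
4^2 mod 7 = 2

4^116 ≡ 2 (mod 7)


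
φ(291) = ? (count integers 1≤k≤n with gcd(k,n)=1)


Factor n: 291 = 3 × 97
φ(n) = n · ∏(1 - 1/p) over distinct primes p | n
φ(291) = 291 · (1 - 1/3) · (1 - 1/97) = 192

φ(291) = 192


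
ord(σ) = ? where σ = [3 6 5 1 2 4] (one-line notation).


Cycle decomposition: (1 3 5 2 6 4)
Cycle lengths: 6
Order = lcm(6) = 6

ord(σ) = 6


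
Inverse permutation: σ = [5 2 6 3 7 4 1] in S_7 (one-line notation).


To find σ⁻¹, swap domain and range:
σ(1) = 5 → σ⁻¹(5) = 1
σ(2) = 2 → σ⁻¹(2) = 2
σ(3) = 6 → σ⁻¹(6) = 3
σ(4) = 3 → σ⁻¹(3) = 4
σ(5) = 7 → σ⁻¹(7) = 5
σ(6) = 4 → σ⁻¹(4) = 6
σ(7) = 1 → σ⁻¹(1) = 7

σ⁻¹ = [7 2 4 6 1 3 5]


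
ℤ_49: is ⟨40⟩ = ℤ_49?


g generates ℤ_n iff gcd(g, n) = 1
gcd(40, 49) = 1
Since gcd = 1, 40 is a generator.

Yes, 40 generates ℤ_49


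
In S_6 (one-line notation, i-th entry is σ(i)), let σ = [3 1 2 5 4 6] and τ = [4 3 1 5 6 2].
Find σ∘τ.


σ∘τ: apply τ first, then σ
1 →τ 4 →σ 5
2 →τ 3 →σ 2
3 →τ 1 →σ 3
4 →τ 5 →σ 4
5 →τ 6 →σ 6
6 →τ 2 →σ 1

σ∘τ = [5 2 3 4 6 1]


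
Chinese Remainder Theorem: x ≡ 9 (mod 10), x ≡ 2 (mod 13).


m₁ = 10, m₂ = 13, gcd = 1, so CRT applies. M = m₁·m₂ = 130
Let M₁ = M/m₁ = 13, M₂ = M/m₂ = 10
Find y₁ ≡ M₁⁻¹ (mod m₁): 13⁻¹ ≡ 7 (mod 10)
Find y₂ ≡ M₂⁻¹ (mod m₂): 10⁻¹ ≡ 4 (mod 13)
x = a₁·M₁·y₁ + a₂·M₂·y₂ = 9·13·7 + 2·10·4 = 899
Reduce mod 130: x ≡ 119
Check: 119 mod 10 = 9 ✓, 119 mod 13 = 2 ✓

x ≡ 119 (mod 130)


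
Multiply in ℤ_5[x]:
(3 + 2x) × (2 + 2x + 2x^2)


Expand and collect like terms; reduce coefficients mod 5:
x^0: 3·2 = 6 ≡ 1 (mod 5)
x^1: 3·2 + 2·2 = 10 ≡ 0 (mod 5)
x^2: 3·2 + 2·2 = 10 ≡ 0 (mod 5)
x^3: 2·2 = 4 ≡ 4 (mod 5)
Result: 1 + 4x^3

f · g = 1 + 4x^3


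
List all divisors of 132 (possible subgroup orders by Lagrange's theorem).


Lagrange's theorem: |H| divides |G|
|G| = 132
Divisors of 132: 1, 2, 3, 4, 6, 11, 12, 22, 33, 44, 66, 132

Possible subgroup orders: {1, 2, 3, 4, 6, 11, 12, 22, 33, 44, 66, 132}


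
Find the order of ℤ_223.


ℤ_n has n elements.

|ℤ_223| = 223


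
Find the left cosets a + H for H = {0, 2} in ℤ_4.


H = {0, 2}, |H| = 2
Number of cosets = |G|/|H| = 4/2 = 2
0 + H = {0, 2}
1 + H = {1, 3}

Cosets: 0+H={0,2}; 1+H={1,3}


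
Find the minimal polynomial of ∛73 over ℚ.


∛73 satisfies x³ - 73 = 0, irreducible over ℚ (no rational root; 73 is not a perfect cube)

Minimal polynomial: x³ - 73


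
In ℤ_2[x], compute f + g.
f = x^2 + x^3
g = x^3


Add coefficients mod 2:
x^0: 0 + 0 = 0 (mod 2)
x^1: 0 + 0 = 0 (mod 2)
x^2: 1 + 0 = 1 (mod 2)
x^3: 1 + 1 = 0 (mod 2)
Result: x^2

f + g = x^2


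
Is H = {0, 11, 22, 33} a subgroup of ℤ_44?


Subgroup test for H = {0, 11, 22, 33} in (ℤ_44, +):
(1) 0 ∈ H? Yes
(2) Closure: for all a,b ∈ H, (a+b) mod 44 ∈ H? Yes
(3) Inverses: for all a ∈ H, -a mod 44 ∈ H? Yes

Yes, H is a subgroup of ℤ_44


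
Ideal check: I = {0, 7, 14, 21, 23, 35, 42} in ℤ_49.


Check ideal conditions for I = {0, 7, 14, 21, 23, 35, 42} in ℤ_49:
(1) I is an additive subgroup? No
(2) For r ∈ ℤ_49 and a ∈ I: r·a ∈ I? No  [counterexample: r=2, a=14, r·a mod 49 = 28 ∉ I]

No, I is not an ideal of ℤ_49


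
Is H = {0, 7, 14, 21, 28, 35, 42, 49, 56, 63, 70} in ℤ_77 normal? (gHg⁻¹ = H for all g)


H = {0, 7, 14, 21, 28, 35, 42, 49, 56, 63, 70} in ℤ_77
ℤ_77 is abelian; every subgroup of an abelian group is normal

Yes, normal subgroup


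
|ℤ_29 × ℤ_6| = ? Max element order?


|ℤ_29 × ℤ_6| = 29 × 6 = 174
Max element order = lcm(29,6) = 174
Cyclic? Yes (gcd=1)

|ℤ_29×ℤ_6| = 174, max element order = 174


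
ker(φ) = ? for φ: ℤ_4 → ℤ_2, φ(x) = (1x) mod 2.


Kernel = preimage of identity
ker(φ) = {x ∈ ℤ_4 : 1x ≡ 0 (mod 2)}. Since 2 | 4, φ is well-defined. The kernel is the cyclic subgroup ⟨2⟩ of ℤ_4 (order 2), i.e. {0, 2}

ker(φ) = {0, 2}


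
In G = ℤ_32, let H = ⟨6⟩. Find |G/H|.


|⟨6⟩| = n / gcd(6, 32) = 32 / 2 = 16
H is normal (ℤ_32 is abelian).
|G/H| = |G| / |H| = 32 / 16 = 2

|G/H| = 2


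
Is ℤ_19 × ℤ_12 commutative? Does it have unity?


Direct product ring; commutative with unity (1,1); but (1,0)·(0,1) = (0,0) gives zero divisors, so not an integral domain
Commutative: Yes
Integral domain: No
Has unity: Yes

ℤ_19 × ℤ_12: Commutative=Yes, Unity=Yes


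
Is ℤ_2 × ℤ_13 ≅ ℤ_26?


Comparing ℤ_2 × ℤ_13 and ℤ_26:
gcd(2,13) = 1, so ℤ_2 × ℤ_13 ≅ ℤ_26 (CRT)

Yes, ℤ_2 × ℤ_13 ≅ ℤ_26


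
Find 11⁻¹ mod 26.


Use the extended Euclidean algorithm to write 1 = 11·s + 26·t; then s mod 26 is the inverse.
Euclidean algorithm:
  11 = 0·26 + 11
  26 = 2·11 + 4
  11 = 2·4 + 3
  4 = 1·3 + 1
  3 = 3·1 + 0
gcd(11,26) = 1
Back-substitution gives: 11·(-7) + 26·(3) = 1
So 11⁻¹ ≡ -7 ≡ 19 (mod 26)
Check: 11 × 19 = 209 ≡ 1 (mod 26) ✓

11⁻¹ ≡ 19 (mod 26)


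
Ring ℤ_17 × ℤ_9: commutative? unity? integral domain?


Direct product ring; commutative with unity (1,1); but (1,0)·(0,1) = (0,0) gives zero divisors, so not an integral domain
Commutative: Yes
Integral domain: No
Has unity: Yes

ℤ_17 × ℤ_9: Commutative=Yes, Unity=Yes


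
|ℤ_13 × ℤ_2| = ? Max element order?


|ℤ_13 × ℤ_2| = 13 × 2 = 26
Max element order = lcm(13,2) = 26
Cyclic? Yes (gcd=1)

|ℤ_13×ℤ_2| = 26, max element order = 26


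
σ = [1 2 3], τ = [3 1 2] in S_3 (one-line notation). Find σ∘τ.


σ∘τ: apply τ first, then σ
1 →τ 3 →σ 3
2 →τ 1 →σ 1
3 →τ 2 →σ 2

σ∘τ = [3 1 2]


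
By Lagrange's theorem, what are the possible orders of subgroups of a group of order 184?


Lagrange's theorem: |H| divides |G|
|G| = 184
Divisors of 184: 1, 2, 4, 8, 23, 46, 92, 184

Possible subgroup orders: {1, 2, 4, 8, 23, 46, 92, 184}


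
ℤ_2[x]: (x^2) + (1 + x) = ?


Add coefficients mod 2:
x^0: 0 + 1 = 1 (mod 2)
x^1: 0 + 1 = 1 (mod 2)
x^2: 1 + 0 = 1 (mod 2)
Result: 1 + x + x^2

f + g = 1 + x + x^2


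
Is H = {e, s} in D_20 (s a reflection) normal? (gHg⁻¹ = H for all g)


H = {e, s} in D_20 (s a reflection)
r·s·r⁻¹ = sr⁻² ≠ s for n ≥ 3, so {e, s} is not closed under conjugation

No, not a normal subgroup


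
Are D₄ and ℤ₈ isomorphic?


Comparing D₄ and ℤ₈:
D₄ is non-abelian, ℤ₈ is abelian

No, D₄ ≇ ℤ₈


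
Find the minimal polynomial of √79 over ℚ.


√79 satisfies x² - 79 = 0, irreducible over ℚ since 79 is squarefree

Minimal polynomial: x² - 79


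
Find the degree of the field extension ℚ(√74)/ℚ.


√74 has minimal polynomial x² - 74 (irreducible over ℚ since 74 is squarefree)

[ℚ(√74)/ℚ] = 2


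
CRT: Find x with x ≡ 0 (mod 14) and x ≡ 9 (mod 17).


m₁ = 14, m₂ = 17, gcd = 1, so CRT applies. M = m₁·m₂ = 238
Let M₁ = M/m₁ = 17, M₂ = M/m₂ = 14
Find y₁ ≡ M₁⁻¹ (mod m₁): 17⁻¹ ≡ 5 (mod 14)
Find y₂ ≡ M₂⁻¹ (mod m₂): 14⁻¹ ≡ 11 (mod 17)
x = a₁·M₁·y₁ + a₂·M₂·y₂ = 0·17·5 + 9·14·11 = 1386
Reduce mod 238: x ≡ 196
Check: 196 mod 14 = 0 ✓, 196 mod 17 = 9 ✓

x ≡ 196 (mod 238)


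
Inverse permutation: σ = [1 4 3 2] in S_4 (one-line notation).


To find σ⁻¹, swap domain and range:
σ(1) = 1 → σ⁻¹(1) = 1
σ(2) = 4 → σ⁻¹(4) = 2
σ(3) = 3 → σ⁻¹(3) = 3
σ(4) = 2 → σ⁻¹(2) = 4

σ⁻¹ = [1 4 3 2]


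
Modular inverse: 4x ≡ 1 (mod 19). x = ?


Use the extended Euclidean algorithm to write 1 = 4·s + 19·t; then s mod 19 is the inverse.
Euclidean algorithm:
  4 = 0·19 + 4
  19 = 4·4 + 3
  4 = 1·3 + 1
  3 = 3·1 + 0
gcd(4,19) = 1
Back-substitution gives: 4·(5) + 19·(-1) = 1
So 4⁻¹ ≡ 5 ≡ 5 (mod 19)
Check: 4 × 5 = 20 ≡ 1 (mod 19) ✓

4⁻¹ ≡ 5 (mod 19)


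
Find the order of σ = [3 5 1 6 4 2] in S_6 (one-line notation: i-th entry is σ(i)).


Cycle decomposition: (1 3) (2 5 4 6)
Cycle lengths: 2, 4
Order = lcm(2, 4) = 4

ord(σ) = 4


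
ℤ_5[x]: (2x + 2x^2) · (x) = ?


Expand and collect like terms; reduce coefficients mod 5:
x^0: 0·0 = 0 ≡ 0 (mod 5)
x^1: 0·1 + 2·0 = 0 ≡ 0 (mod 5)
x^2: 2·1 + 2·0 = 2 ≡ 2 (mod 5)
x^3: 2·1 = 2 ≡ 2 (mod 5)
Result: 2x^2 + 2x^3

f · g = 2x^2 + 2x^3


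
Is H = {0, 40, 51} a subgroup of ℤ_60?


Subgroup test for H = {0, 40, 51} in (ℤ_60, +):
(1) 0 ∈ H? Yes
(2) Closure: for all a,b ∈ H, (a+b) mod 60 ∈ H? No  [counterexample: 40 + 40 = 20 ∉ H]
(3) Inverses: for all a ∈ H, -a mod 60 ∈ H? No

No, H is not a subgroup of ℤ_60


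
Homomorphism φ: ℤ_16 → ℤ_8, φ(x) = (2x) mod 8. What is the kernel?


Kernel = preimage of identity
ker(φ) = {x ∈ ℤ_16 : 2x ≡ 0 (mod 8)}. Since 8 | 16, φ is well-defined. The kernel is the cyclic subgroup ⟨4⟩ of ℤ_16 (order 4), i.e. {0, 4, 8, 12}

ker(φ) = {0, 4, 8, 12}


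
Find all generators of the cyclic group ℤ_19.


g generates ℤ_n iff gcd(g,n) = 1
Prime factors of 19: 19
Generators are g ∈ {1,...,18} not divisible by any of these primes.
Generators: {1, 2, 3, 4, 5, 6, 7, 8, 9, 10, 11, 12, 13, 14, 15, 16, 17, 18}
Number of generators = φ(19) = 18

Generators of ℤ_19 = {1, 2, 3, 4, 5, 6, 7, 8, 9, 10, 11, 12, 13, 14, 15, 16, 17, 18}


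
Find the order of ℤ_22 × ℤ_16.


|A × B| = |A| · |B|
|ℤ_22 × ℤ_16| = 22 × 16 = 352

|ℤ_22 × ℤ_16| = 352


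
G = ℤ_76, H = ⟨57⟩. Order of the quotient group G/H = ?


|⟨57⟩| = n / gcd(57, 76) = 76 / 19 = 4
H is normal (ℤ_76 is abelian).
|G/H| = |G| / |H| = 76 / 4 = 19

|G/H| = 19


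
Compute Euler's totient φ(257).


Factor n: 257 = 257
φ(n) = n · ∏(1 - 1/p) over distinct primes p | n
φ(257) = 257 · (1 - 1/257) = 256

φ(257) = 256


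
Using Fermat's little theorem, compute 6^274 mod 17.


Fermat's little theorem: if p is prime and gcd(a,p)=1, then a^(p-1) ≡ 1 (mod p)
p = 17 is prime, gcd(6,17) = 1
Reduce exponent: 274 mod 16 = 2
So 6^274 ≡ 6^2 (mod 17)
6^2 mod 17 = 2

6^274 ≡ 2 (mod 17)


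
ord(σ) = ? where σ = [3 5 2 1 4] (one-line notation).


Cycle decomposition: (1 3 2 5 4)
Cycle lengths: 5
Order = lcm(5) = 5

ord(σ) = 5


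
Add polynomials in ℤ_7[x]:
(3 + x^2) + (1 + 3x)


Add coefficients mod 7:
x^0: 3 + 1 = 4 (mod 7)
x^1: 0 + 3 = 3 (mod 7)
x^2: 1 + 0 = 1 (mod 7)
Result: 4 + 3x + x^2

f + g = 4 + 3x + x^2


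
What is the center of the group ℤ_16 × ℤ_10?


Z(G) = {g ∈ G | gx = xg for all x ∈ G}
Direct product of abelian groups is abelian, so Z(G) = G

Z(ℤ_16 × ℤ_10) = ℤ_16 × ℤ_10


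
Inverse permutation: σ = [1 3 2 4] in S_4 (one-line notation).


To find σ⁻¹, swap domain and range:
σ(1) = 1 → σ⁻¹(1) = 1
σ(2) = 3 → σ⁻¹(3) = 2
σ(3) = 2 → σ⁻¹(2) = 3
σ(4) = 4 → σ⁻¹(4) = 4

σ⁻¹ = [1 3 2 4]


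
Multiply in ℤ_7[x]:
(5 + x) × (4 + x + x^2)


Expand and collect like terms; reduce coefficients mod 7:
x^0: 5·4 = 20 ≡ 6 (mod 7)
x^1: 5·1 + 1·4 = 9 ≡ 2 (mod 7)
x^2: 5·1 + 1·1 = 6 ≡ 6 (mod 7)
x^3: 1·1 = 1 ≡ 1 (mod 7)
Result: 6 + 2x + 6x^2 + x^3

f · g = 6 + 2x + 6x^2 + x^3


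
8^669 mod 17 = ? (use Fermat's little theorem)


Fermat's little theorem: if p is prime and gcd(a,p)=1, then a^(p-1) ≡ 1 (mod p)
p = 17 is prime, gcd(8,17) = 1
Reduce exponent: 669 mod 16 = 13
So 8^669 ≡ 8^13 (mod 17)
8^13 mod 17 = 9

8^669 ≡ 9 (mod 17)


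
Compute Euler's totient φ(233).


Factor n: 233 = 233
φ(n) = n · ∏(1 - 1/p) over distinct primes p | n
φ(233) = 233 · (1 - 1/233) = 232

φ(233) = 232


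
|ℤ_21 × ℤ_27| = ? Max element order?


|ℤ_21 × ℤ_27| = 21 × 27 = 567
Max element order = lcm(21,27) = 189
Cyclic? No (gcd=3)

|ℤ_21×ℤ_27| = 567, max element order = 189


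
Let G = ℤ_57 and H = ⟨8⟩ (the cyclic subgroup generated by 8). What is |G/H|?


|⟨8⟩| = n / gcd(8, 57) = 57 / 1 = 57
H is normal (ℤ_57 is abelian).
|G/H| = |G| / |H| = 57 / 57 = 1

|G/H| = 1


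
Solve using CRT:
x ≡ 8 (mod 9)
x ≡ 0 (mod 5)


m₁ = 9, m₂ = 5, gcd = 1, so CRT applies. M = m₁·m₂ = 45
Let M₁ = M/m₁ = 5, M₂ = M/m₂ = 9
Find y₁ ≡ M₁⁻¹ (mod m₁): 5⁻¹ ≡ 2 (mod 9)
Find y₂ ≡ M₂⁻¹ (mod m₂): 9⁻¹ ≡ 4 (mod 5)
x = a₁·M₁·y₁ + a₂·M₂·y₂ = 8·5·2 + 0·9·4 = 80
Reduce mod 45: x ≡ 35
Check: 35 mod 9 = 8 ✓, 35 mod 5 = 0 ✓

x ≡ 35 (mod 45)


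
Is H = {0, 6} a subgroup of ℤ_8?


Subgroup test for H = {0, 6} in (ℤ_8, +):
(1) 0 ∈ H? Yes
(2) Closure: for all a,b ∈ H, (a+b) mod 8 ∈ H? No  [counterexample: 6 + 6 = 4 ∉ H]
(3) Inverses: for all a ∈ H, -a mod 8 ∈ H? No

No, H is not a subgroup of ℤ_8


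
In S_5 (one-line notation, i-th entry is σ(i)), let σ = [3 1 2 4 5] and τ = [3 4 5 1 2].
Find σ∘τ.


σ∘τ: apply τ first, then σ
1 →τ 3 →σ 2
2 →τ 4 →σ 4
3 →τ 5 →σ 5
4 →τ 1 →σ 3
5 →τ 2 →σ 1

σ∘τ = [2 4 5 3 1]


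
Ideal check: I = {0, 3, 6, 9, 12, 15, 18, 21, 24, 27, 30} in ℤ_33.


Check ideal conditions for I = {0, 3, 6, 9, 12, 15, 18, 21, 24, 27, 30} in ℤ_33:
(1) I is an additive subgroup? Yes
(2) For r ∈ ℤ_33 and a ∈ I: r·a ∈ I? Yes

Yes, I is an ideal of ℤ_33


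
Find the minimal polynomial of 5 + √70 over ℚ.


Let α = 5 + √70. Then α - 5 = √70, so (α - 5)² = 70, giving α² - 10α - 45 = 0. Degree 2 and α ∉ ℚ, so this is the minimal polynomial.

Minimal polynomial: x² - 10x - 45


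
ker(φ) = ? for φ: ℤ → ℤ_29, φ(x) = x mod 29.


Kernel = preimage of identity
ker(φ) = {x ∈ ℤ : x ≡ 0 (mod 29)} = 29ℤ = {0, ±29, ±58, ...}

ker(φ) = 29ℤ


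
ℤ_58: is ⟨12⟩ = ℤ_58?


g generates ℤ_n iff gcd(g, n) = 1
gcd(12, 58) = 2
Since gcd = 2 ≠ 1, ⟨12⟩ has order 29 < 58, so 12 is not a generator.

No, 12 does not generate ℤ_58


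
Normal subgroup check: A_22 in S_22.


H = A_22 in S_22
A_22 has index 2 in S_22, and every subgroup of index 2 is normal

Yes, normal subgroup


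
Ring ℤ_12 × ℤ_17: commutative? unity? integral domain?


Direct product ring; commutative with unity (1,1); but (1,0)·(0,1) = (0,0) gives zero divisors, so not an integral domain
Commutative: Yes
Integral domain: No
Has unity: Yes

ℤ_12 × ℤ_17: Commutative=Yes, Unity=Yes


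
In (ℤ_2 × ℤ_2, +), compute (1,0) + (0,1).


Operation: componentwise addition mod (2, 2)
(1,0) + (0,1) = ((a₁+b₁) mod 2, (a₂+b₂) mod 2) with a = (1,0), b = (0,1)

(1,0) + (0,1) = (1,1)


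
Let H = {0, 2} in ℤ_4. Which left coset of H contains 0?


0 + H = {0 + h (mod 4) : h ∈ H}
0+0=0, 0+2=2

0 + H = {0, 2}


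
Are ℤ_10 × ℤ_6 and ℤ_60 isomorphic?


Comparing ℤ_10 × ℤ_6 and ℤ_60:
gcd(10,6) = 2 ≠ 1. Max element order in ℤ_10×ℤ_6 is lcm(10,6) = 30 < 60, so it has no element of order 60

No, ℤ_10 × ℤ_6 ≇ ℤ_60


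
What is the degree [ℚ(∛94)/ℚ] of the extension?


∛94 has minimal polynomial x³ - 94 (irreducible over ℚ since 94 is not a perfect cube)

[ℚ(∛94)/ℚ] = 3


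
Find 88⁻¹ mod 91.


Use the extended Euclidean algorithm to write 1 = 88·s + 91·t; then s mod 91 is the inverse.
Euclidean algorithm:
  88 = 0·91 + 88
  91 = 1·88 + 3
  88 = 29·3 + 1
  3 = 3·1 + 0
gcd(88,91) = 1
Back-substitution gives: 88·(30) + 91·(-29) = 1
So 88⁻¹ ≡ 30 ≡ 30 (mod 91)
Check: 88 × 30 = 2640 ≡ 1 (mod 91) ✓

88⁻¹ ≡ 30 (mod 91)


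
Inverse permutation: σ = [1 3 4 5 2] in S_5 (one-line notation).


To find σ⁻¹, swap domain and range:
σ(1) = 1 → σ⁻¹(1) = 1
σ(2) = 3 → σ⁻¹(3) = 2
σ(3) = 4 → σ⁻¹(4) = 3
σ(4) = 5 → σ⁻¹(5) = 4
σ(5) = 2 → σ⁻¹(2) = 5

σ⁻¹ = [1 5 2 3 4]


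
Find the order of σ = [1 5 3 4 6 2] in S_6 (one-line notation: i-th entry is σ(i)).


Cycle decomposition: (2 5 6)
Cycle lengths: 3
Order = lcm(3) = 3

ord(σ) = 3


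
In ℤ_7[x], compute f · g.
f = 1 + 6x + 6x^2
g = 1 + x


Expand and collect like terms; reduce coefficients mod 7:
x^0: 1·1 = 1 ≡ 1 (mod 7)
x^1: 1·1 + 6·1 = 7 ≡ 0 (mod 7)
x^2: 6·1 + 6·1 = 12 ≡ 5 (mod 7)
x^3: 6·1 = 6 ≡ 6 (mod 7)
Result: 1 + 5x^2 + 6x^3

f · g = 1 + 5x^2 + 6x^3


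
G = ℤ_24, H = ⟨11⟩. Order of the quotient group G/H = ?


|⟨11⟩| = n / gcd(11, 24) = 24 / 1 = 24
H is normal (ℤ_24 is abelian).
|G/H| = |G| / |H| = 24 / 24 = 1

|G/H| = 1


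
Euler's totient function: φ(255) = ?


Factor n: 255 = 3 × 5 × 17
φ(n) = n · ∏(1 - 1/p) over distinct primes p | n
φ(255) = 255 · (1 - 1/3) · (1 - 1/5) · (1 - 1/17) = 128

φ(255) = 128


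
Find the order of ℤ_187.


ℤ_n has n elements.

|ℤ_187| = 187


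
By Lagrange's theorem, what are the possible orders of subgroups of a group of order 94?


Lagrange's theorem: |H| divides |G|
|G| = 94
Divisors of 94: 1, 2, 47, 94

Possible subgroup orders: {1, 2, 47, 94}


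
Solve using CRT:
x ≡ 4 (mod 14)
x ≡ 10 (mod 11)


m₁ = 14, m₂ = 11, gcd = 1, so CRT applies. M = m₁·m₂ = 154
Let M₁ = M/m₁ = 11, M₂ = M/m₂ = 14
Find y₁ ≡ M₁⁻¹ (mod m₁): 11⁻¹ ≡ 9 (mod 14)
Find y₂ ≡ M₂⁻¹ (mod m₂): 14⁻¹ ≡ 4 (mod 11)
x = a₁·M₁·y₁ + a₂·M₂·y₂ = 4·11·9 + 10·14·4 = 956
Reduce mod 154: x ≡ 32
Check: 32 mod 14 = 4 ✓, 32 mod 11 = 10 ✓

x ≡ 32 (mod 154)


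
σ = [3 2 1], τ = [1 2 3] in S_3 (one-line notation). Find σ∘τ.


σ∘τ: apply τ first, then σ
1 →τ 1 →σ 3
2 →τ 2 →σ 2
3 →τ 3 →σ 1

σ∘τ = [3 2 1]


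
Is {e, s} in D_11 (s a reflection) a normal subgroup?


H = {e, s} in D_11 (s a reflection)
r·s·r⁻¹ = sr⁻² ≠ s for n ≥ 3, so {e, s} is not closed under conjugation

No, not a normal subgroup


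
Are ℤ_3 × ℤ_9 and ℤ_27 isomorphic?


Comparing ℤ_3 × ℤ_9 and ℤ_27:
gcd(3,9) = 3 ≠ 1. Max element order in ℤ_3×ℤ_9 is lcm(3,9) = 9 < 27, so it has no element of order 27

No, ℤ_3 × ℤ_9 ≇ ℤ_27
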